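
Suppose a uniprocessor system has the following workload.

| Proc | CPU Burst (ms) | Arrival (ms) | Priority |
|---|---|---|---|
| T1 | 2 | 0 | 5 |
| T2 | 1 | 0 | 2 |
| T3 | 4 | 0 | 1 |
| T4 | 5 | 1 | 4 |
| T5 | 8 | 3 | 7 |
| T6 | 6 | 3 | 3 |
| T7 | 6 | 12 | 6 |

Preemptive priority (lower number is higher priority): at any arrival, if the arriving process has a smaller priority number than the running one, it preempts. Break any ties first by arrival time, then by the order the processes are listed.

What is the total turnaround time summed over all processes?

91

Timeline: | T3 0-4 | T2 4-5 | T6 5-11 | T4 11-16 | T1 16-18 | T7 18-24 | T5 24-32 |
Completion: T1=18  T2=5  T3=4  T4=16  T5=32  T6=11  T7=24
Turnaround = completion − arrival: T1=18, T2=5, T3=4, T4=15, T5=29, T6=8, T7=12
Total turnaround = 18 + 5 + 4 + 15 + 29 + 8 + 12 = 91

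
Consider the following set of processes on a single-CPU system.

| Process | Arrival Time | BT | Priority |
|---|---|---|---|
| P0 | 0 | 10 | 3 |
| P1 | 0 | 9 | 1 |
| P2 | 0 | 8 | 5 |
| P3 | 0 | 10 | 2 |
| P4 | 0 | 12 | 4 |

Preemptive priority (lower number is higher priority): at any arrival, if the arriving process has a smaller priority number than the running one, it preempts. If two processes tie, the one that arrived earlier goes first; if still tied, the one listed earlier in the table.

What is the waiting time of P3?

9

Schedule: | P1 0-9 | P3 9-19 | P0 19-29 | P4 29-41 | P2 41-49 |
Completion: P0=29  P1=9  P2=49  P3=19  P4=41
Turnaround (C−A): P0=29  P1=9  P2=49  P3=19  P4=41
Waiting(P3) = turnaround − burst = 19 − 10 = 9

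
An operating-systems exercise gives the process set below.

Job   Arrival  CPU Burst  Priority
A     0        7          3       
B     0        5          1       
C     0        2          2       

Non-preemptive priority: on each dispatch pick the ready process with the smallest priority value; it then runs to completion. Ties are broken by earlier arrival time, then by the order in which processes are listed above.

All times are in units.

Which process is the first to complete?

Timeline: | B 0-5 | C 5-7 | A 7-14 |
Completion: A=14  B=5  C=7
Turnaround (C−A): A=14  B=5  C=7
Finish order: B → C → A

B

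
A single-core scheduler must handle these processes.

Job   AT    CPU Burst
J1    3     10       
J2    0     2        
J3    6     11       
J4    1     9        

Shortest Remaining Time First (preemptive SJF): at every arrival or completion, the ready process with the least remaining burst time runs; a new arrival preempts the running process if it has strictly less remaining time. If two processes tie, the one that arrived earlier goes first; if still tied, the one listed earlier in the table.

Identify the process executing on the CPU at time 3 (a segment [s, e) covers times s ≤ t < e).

Schedule: | J2 0-2 | J4 2-11 | J1 11-21 | J3 21-32 |
Completion: J1=21  J2=2  J3=32  J4=11
Turnaround (C−A): J1=18  J2=2  J3=26  J4=10

J4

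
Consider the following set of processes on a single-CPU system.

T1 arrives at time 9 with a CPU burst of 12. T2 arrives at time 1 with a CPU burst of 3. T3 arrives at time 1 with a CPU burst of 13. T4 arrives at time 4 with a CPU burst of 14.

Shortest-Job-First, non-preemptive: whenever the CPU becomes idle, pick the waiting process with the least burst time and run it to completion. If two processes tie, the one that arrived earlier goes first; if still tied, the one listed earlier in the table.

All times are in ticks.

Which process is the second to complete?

Timeline: | idle 0-1 | T2 1-4 | T3 4-17 | T1 17-29 | T4 29-43 |
Completion: T1=29  T2=4  T3=17  T4=43
Turnaround (C−A): T1=20  T2=3  T3=16  T4=39
Finish order: T2 → T3 → T1 → T4

T3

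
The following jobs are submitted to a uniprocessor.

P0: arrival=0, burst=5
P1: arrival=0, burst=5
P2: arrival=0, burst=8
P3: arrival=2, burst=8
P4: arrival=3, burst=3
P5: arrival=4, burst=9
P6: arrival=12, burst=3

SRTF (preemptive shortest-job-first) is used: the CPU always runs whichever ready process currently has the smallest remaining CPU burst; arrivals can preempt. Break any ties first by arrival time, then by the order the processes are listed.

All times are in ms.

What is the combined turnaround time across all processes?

118

Schedule: | P0 0-5 | P4 5-8 | P1 8-13 | P6 13-16 | P2 16-24 | P3 24-32 | P5 32-41 |
Completion: P0=5  P1=13  P2=24  P3=32  P4=8  P5=41  P6=16
Turnaround = completion − arrival: P0=5, P1=13, P2=24, P3=30, P4=5, P5=37, P6=4
Total turnaround = 5 + 13 + 24 + 30 + 5 + 37 + 4 = 118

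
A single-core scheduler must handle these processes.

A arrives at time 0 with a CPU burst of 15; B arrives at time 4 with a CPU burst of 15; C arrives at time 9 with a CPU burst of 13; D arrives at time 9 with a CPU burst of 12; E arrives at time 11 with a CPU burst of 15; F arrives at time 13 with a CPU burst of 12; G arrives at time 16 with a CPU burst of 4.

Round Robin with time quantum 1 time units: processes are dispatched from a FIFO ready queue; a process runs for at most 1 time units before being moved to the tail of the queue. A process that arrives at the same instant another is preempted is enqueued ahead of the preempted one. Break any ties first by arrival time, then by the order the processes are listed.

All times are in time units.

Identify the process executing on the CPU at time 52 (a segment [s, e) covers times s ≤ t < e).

Gantt: | A 0-4 | B 4-5 | A 5-6 | B 6-7 | A 7-8 | B 8-9 | A 9-10 | C 10-11 | D 11-12 | B 12-13 | A 13-14 | E 14-15 | C 15-16 | D 16-17 | F 17-18 | B 18-19 | A 19-20 | E 20-21 | G 21-22 | C 22-23 | D 23-24 | F 24-25 | B 25-26 | A 26-27 | E 27-28 | G 28-29 | C 29-30 | D 30-31 | F 31-32 | B 32-33 | A 33-34 | E 34-35 | G 35-36 | C 36-37 | D 37-38 | F 38-39 | B 39-40 | A 40-41 | E 41-42 | G 42-43 | C 43-44 | D 44-45 | F 45-46 | B 46-47 | A 47-48 | E 48-49 | C 49-50 | D 50-51 | F 51-52 | B 52-53 | A 53-54 | E 54-55 | C 55-56 | D 56-57 | F 57-58 | B 58-59 | A 59-60 | E 60-61 | C 61-62 | D 62-63 | F 63-64 | B 64-65 | E 65-66 | C 66-67 | D 67-68 | F 68-69 | B 69-70 | E 70-71 | C 71-72 | D 72-73 | F 73-74 | B 74-75 | E 75-76 | C 76-77 | D 77-78 | F 78-79 | B 79-80 | E 80-81 | C 81-82 | F 82-83 | E 83-86 |
Completion: A=60  B=80  C=82  D=78  E=86  F=83  G=43
Turnaround (C−A): A=60  B=76  C=73  D=69  E=75  F=70  G=27

B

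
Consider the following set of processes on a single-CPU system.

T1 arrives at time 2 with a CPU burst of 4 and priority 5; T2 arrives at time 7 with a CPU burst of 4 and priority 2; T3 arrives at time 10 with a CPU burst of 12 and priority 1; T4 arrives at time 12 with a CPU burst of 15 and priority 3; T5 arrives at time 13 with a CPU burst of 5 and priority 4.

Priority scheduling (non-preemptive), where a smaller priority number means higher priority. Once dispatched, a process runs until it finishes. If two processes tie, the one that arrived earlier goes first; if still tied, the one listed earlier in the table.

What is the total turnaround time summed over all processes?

Gantt: | idle 0-2 | T1 2-6 | idle 6-7 | T2 7-11 | T3 11-23 | T4 23-38 | T5 38-43 |
Completion: T1=6  T2=11  T3=23  T4=38  T5=43
Turnaround (C−A): T1=4  T2=4  T3=13  T4=26  T5=30
Turnaround = completion − arrival: T1=4, T2=4, T3=13, T4=26, T5=30
Total turnaround = 4 + 4 + 13 + 26 + 30 = 77

77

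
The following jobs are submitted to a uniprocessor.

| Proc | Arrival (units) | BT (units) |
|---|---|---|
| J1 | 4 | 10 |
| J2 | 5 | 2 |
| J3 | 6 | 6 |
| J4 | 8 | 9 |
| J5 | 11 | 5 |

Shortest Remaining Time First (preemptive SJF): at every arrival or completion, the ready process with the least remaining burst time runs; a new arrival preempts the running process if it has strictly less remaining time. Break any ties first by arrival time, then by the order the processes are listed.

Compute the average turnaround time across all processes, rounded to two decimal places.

13.40

Timeline: | idle 0-4 | J1 4-5 | J2 5-7 | J3 7-13 | J5 13-18 | J1 18-27 | J4 27-36 |
Completion: J1=27  J2=7  J3=13  J4=36  J5=18
Turnaround (C−A): J1=23  J2=2  J3=7  J4=28  J5=7
Turnaround times: J1=23, J2=2, J3=7, J4=28, J5=7
Average turnaround = (23+2+7+28+7) / 5 = 67/5 = 13.40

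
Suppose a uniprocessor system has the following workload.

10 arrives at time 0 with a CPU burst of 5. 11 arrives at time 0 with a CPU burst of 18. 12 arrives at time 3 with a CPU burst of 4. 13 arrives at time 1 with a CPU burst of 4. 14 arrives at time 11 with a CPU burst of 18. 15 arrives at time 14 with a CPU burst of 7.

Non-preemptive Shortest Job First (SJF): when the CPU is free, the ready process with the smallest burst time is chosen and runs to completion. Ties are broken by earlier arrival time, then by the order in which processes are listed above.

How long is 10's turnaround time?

5

Gantt: | 10 0-5 | 13 5-9 | 12 9-13 | 11 13-31 | 15 31-38 | 14 38-56 |
Completion: 10=5  11=31  12=13  13=9  14=56  15=38
Turnaround(10) = completion − arrival = 5 − 0 = 5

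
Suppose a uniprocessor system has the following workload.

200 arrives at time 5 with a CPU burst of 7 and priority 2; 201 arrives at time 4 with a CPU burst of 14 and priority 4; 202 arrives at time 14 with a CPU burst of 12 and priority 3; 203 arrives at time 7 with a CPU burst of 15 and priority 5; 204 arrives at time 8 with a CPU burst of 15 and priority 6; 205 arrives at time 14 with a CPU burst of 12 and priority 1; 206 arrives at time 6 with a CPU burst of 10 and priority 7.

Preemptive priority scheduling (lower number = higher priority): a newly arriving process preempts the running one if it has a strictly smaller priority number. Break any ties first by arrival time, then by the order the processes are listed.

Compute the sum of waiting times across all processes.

214

Gantt: | idle 0-4 | 201 4-5 | 200 5-12 | 201 12-14 | 205 14-26 | 202 26-38 | 201 38-49 | 203 49-64 | 204 64-79 | 206 79-89 |
Completion: 200=12  201=49  202=38  203=64  204=79  205=26  206=89
Turnaround (C−A): 200=7  201=45  202=24  203=57  204=71  205=12  206=83
Waiting = turnaround − burst: 200=0, 201=31, 202=12, 203=42, 204=56, 205=0, 206=73
Total waiting = 0 + 31 + 12 + 42 + 56 + 0 + 73 = 214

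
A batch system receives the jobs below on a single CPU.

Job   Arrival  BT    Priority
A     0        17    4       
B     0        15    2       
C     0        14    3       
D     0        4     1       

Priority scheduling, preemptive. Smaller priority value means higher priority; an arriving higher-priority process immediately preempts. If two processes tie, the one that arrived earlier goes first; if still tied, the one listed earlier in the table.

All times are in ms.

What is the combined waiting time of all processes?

Gantt: | D 0-4 | B 4-19 | C 19-33 | A 33-50 |
Completion: A=50  B=19  C=33  D=4
Waiting = turnaround − burst: A=33, B=4, C=19, D=0
Total waiting = 33 + 4 + 19 + 0 = 56

56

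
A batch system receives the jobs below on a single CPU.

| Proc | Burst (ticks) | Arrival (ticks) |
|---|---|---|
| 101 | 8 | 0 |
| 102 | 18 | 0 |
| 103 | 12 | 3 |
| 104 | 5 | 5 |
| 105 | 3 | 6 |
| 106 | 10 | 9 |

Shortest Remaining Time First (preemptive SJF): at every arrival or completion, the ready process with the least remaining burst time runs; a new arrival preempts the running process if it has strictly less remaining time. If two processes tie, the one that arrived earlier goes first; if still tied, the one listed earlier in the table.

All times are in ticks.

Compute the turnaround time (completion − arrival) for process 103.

Schedule: | 101 0-8 | 105 8-11 | 104 11-16 | 106 16-26 | 103 26-38 | 102 38-56 |
Completion: 101=8  102=56  103=38  104=16  105=11  106=26
Turnaround(103) = completion − arrival = 38 − 3 = 35

35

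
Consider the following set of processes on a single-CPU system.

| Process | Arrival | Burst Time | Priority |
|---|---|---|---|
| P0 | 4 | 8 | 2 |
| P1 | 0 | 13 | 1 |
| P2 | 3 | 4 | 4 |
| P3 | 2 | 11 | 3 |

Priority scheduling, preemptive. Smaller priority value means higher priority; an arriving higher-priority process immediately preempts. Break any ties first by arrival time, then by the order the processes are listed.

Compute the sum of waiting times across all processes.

Gantt: | P1 0-13 | P0 13-21 | P3 21-32 | P2 32-36 |
Completion: P0=21  P1=13  P2=36  P3=32
Turnaround (C−A): P0=17  P1=13  P2=33  P3=30
Waiting = turnaround − burst: P0=9, P1=0, P2=29, P3=19
Total waiting = 9 + 0 + 29 + 19 = 57

57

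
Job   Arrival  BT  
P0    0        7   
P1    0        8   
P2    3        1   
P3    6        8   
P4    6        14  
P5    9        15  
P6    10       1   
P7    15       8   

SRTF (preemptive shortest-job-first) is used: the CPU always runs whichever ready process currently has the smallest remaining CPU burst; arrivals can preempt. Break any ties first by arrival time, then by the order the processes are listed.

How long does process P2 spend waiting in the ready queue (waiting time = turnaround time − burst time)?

Schedule: | P0 0-3 | P2 3-4 | P0 4-8 | P1 8-10 | P6 10-11 | P1 11-17 | P3 17-25 | P7 25-33 | P4 33-47 | P5 47-62 |
Completion: P0=8  P1=17  P2=4  P3=25  P4=47  P5=62  P6=11  P7=33
Waiting(P2) = turnaround − burst = 1 − 1 = 0

0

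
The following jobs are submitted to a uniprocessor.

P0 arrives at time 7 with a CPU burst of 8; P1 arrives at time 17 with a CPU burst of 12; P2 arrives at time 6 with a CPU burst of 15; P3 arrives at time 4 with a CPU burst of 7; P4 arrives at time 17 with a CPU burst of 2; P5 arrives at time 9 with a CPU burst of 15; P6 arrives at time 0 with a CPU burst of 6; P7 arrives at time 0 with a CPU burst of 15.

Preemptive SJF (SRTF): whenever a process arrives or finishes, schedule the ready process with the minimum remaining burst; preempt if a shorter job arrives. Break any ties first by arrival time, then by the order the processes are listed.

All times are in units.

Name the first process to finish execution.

Schedule: | P6 0-6 | P3 6-13 | P0 13-17 | P4 17-19 | P0 19-23 | P1 23-35 | P7 35-50 | P2 50-65 | P5 65-80 |
Completion: P0=23  P1=35  P2=65  P3=13  P4=19  P5=80  P6=6  P7=50
Finish order: P6 → P3 → P4 → P0 → P1 → P7 → P2 → P5

P6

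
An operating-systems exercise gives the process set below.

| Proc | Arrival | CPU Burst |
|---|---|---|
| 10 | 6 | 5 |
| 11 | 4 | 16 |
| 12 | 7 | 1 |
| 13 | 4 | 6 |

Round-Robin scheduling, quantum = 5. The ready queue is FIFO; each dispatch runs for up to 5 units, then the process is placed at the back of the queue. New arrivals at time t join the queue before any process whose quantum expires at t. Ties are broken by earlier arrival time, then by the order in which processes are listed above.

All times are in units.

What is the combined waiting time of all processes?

Schedule: | idle 0-4 | 11 4-9 | 13 9-14 | 10 14-19 | 12 19-20 | 11 20-25 | 13 25-26 | 11 26-32 |
Completion: 10=19  11=32  12=20  13=26
Waiting = turnaround − burst: 10=8, 11=12, 12=12, 13=16
Total waiting = 8 + 12 + 12 + 16 = 48

48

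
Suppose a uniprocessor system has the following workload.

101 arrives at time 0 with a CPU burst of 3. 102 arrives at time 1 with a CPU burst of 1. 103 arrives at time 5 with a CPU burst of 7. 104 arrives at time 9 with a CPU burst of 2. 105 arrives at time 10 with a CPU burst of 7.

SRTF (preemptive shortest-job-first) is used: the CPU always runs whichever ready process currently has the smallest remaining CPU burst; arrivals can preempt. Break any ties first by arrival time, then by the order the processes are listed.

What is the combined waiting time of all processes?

7

Gantt: | 101 0-1 | 102 1-2 | 101 2-4 | idle 4-5 | 103 5-9 | 104 9-11 | 103 11-14 | 105 14-21 |
Completion: 101=4  102=2  103=14  104=11  105=21
Waiting = turnaround − burst: 101=1, 102=0, 103=2, 104=0, 105=4
Total waiting = 1 + 0 + 2 + 0 + 4 = 7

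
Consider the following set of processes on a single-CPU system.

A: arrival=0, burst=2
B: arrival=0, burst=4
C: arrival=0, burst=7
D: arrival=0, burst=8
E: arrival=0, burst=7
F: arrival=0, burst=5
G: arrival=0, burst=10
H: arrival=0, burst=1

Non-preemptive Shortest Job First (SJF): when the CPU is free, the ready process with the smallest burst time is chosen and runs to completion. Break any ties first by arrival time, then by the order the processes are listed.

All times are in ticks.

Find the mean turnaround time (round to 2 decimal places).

Gantt: | H 0-1 | A 1-3 | B 3-7 | F 7-12 | C 12-19 | E 19-26 | D 26-34 | G 34-44 |
Completion: A=3  B=7  C=19  D=34  E=26  F=12  G=44  H=1
Turnaround times: A=3, B=7, C=19, D=34, E=26, F=12, G=44, H=1
Average turnaround = (3+7+19+34+26+12+44+1) / 8 = 146/8 = 18.25

18.25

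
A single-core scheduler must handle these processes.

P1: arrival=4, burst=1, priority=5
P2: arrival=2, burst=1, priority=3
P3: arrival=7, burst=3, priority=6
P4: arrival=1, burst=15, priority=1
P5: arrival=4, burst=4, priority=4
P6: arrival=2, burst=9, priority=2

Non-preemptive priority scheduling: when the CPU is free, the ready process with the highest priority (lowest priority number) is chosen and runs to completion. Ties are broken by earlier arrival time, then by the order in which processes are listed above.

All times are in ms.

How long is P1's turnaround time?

27

Schedule: | idle 0-1 | P4 1-16 | P6 16-25 | P2 25-26 | P5 26-30 | P1 30-31 | P3 31-34 |
Completion: P1=31  P2=26  P3=34  P4=16  P5=30  P6=25
Turnaround(P1) = completion − arrival = 31 − 4 = 27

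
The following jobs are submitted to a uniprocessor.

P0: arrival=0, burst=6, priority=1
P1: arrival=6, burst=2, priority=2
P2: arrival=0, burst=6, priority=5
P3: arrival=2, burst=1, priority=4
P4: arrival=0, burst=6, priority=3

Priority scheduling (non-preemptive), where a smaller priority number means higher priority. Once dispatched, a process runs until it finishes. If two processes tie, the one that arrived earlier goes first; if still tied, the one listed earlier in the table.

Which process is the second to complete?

Gantt: | P0 0-6 | P1 6-8 | P4 8-14 | P3 14-15 | P2 15-21 |
Completion: P0=6  P1=8  P2=21  P3=15  P4=14
Turnaround (C−A): P0=6  P1=2  P2=21  P3=13  P4=14
Finish order: P0 → P1 → P4 → P3 → P2

P1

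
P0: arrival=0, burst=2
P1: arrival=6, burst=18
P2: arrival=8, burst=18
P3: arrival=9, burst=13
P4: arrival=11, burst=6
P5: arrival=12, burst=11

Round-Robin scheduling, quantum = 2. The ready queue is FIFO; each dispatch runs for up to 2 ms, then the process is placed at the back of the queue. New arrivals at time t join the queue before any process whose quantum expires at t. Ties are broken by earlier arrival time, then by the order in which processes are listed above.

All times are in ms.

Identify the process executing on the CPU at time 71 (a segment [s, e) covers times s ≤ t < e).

P2

Timeline: | P0 0-2 | idle 2-6 | P1 6-8 | P2 8-10 | P1 10-12 | P3 12-14 | P2 14-16 | P4 16-18 | P5 18-20 | P1 20-22 | P3 22-24 | P2 24-26 | P4 26-28 | P5 28-30 | P1 30-32 | P3 32-34 | P2 34-36 | P4 36-38 | P5 38-40 | P1 40-42 | P3 42-44 | P2 44-46 | P5 46-48 | P1 48-50 | P3 50-52 | P2 52-54 | P5 54-56 | P1 56-58 | P3 58-60 | P2 60-62 | P5 62-63 | P1 63-65 | P3 65-66 | P2 66-68 | P1 68-70 | P2 70-72 |
Completion: P0=2  P1=70  P2=72  P3=66  P4=38  P5=63
Turnaround (C−A): P0=2  P1=64  P2=64  P3=57  P4=27  P5=51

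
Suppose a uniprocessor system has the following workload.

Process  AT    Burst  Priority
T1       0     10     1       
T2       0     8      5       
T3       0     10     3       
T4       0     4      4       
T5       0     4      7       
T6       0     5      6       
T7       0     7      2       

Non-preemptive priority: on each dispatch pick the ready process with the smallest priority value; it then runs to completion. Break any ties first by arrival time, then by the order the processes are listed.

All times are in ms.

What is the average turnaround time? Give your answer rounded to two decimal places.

Gantt: | T1 0-10 | T7 10-17 | T3 17-27 | T4 27-31 | T2 31-39 | T6 39-44 | T5 44-48 |
Completion: T1=10  T2=39  T3=27  T4=31  T5=48  T6=44  T7=17
Turnaround (C−A): T1=10  T2=39  T3=27  T4=31  T5=48  T6=44  T7=17
Turnaround times: T1=10, T2=39, T3=27, T4=31, T5=48, T6=44, T7=17
Average turnaround = (10+39+27+31+48+44+17) / 7 = 216/7 = 30.86

30.86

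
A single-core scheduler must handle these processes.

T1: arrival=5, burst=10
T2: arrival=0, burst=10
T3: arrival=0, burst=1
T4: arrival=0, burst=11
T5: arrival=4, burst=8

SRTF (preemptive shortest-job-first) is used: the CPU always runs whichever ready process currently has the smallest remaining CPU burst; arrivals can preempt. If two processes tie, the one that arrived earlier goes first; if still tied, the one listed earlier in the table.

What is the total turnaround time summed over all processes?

91

Timeline: | T3 0-1 | T2 1-11 | T5 11-19 | T1 19-29 | T4 29-40 |
Completion: T1=29  T2=11  T3=1  T4=40  T5=19
Turnaround (C−A): T1=24  T2=11  T3=1  T4=40  T5=15
Turnaround = completion − arrival: T1=24, T2=11, T3=1, T4=40, T5=15
Total turnaround = 24 + 11 + 1 + 40 + 15 = 91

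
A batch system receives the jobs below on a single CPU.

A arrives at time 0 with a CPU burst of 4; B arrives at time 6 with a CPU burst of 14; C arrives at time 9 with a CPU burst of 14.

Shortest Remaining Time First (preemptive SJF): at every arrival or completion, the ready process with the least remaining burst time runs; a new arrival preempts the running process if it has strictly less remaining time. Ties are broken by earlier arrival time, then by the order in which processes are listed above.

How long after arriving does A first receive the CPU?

0

Schedule: | A 0-4 | idle 4-6 | B 6-20 | C 20-34 |
Completion: A=4  B=20  C=34
Turnaround (C−A): A=4  B=14  C=25
Response(A) = first start − arrival = 0 − 0 = 0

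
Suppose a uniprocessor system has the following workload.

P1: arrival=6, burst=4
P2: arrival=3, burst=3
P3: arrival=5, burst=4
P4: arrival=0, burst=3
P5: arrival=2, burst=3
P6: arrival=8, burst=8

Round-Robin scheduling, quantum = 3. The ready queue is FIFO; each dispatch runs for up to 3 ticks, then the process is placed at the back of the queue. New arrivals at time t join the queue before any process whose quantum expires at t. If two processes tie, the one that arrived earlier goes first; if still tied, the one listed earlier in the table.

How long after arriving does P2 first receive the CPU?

3

Gantt: | P4 0-3 | P5 3-6 | P2 6-9 | P3 9-12 | P1 12-15 | P6 15-18 | P3 18-19 | P1 19-20 | P6 20-25 |
Completion: P1=20  P2=9  P3=19  P4=3  P5=6  P6=25
Turnaround (C−A): P1=14  P2=6  P3=14  P4=3  P5=4  P6=17
Response(P2) = first start − arrival = 6 − 3 = 3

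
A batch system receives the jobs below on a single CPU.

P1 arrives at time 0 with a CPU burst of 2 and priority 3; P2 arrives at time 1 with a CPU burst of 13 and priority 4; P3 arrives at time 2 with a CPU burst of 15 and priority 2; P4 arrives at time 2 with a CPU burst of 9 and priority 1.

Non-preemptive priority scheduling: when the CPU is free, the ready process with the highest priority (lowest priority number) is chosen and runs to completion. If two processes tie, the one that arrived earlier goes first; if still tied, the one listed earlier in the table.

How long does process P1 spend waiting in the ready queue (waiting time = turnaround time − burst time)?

Gantt: | P1 0-2 | P4 2-11 | P3 11-26 | P2 26-39 |
Completion: P1=2  P2=39  P3=26  P4=11
Turnaround (C−A): P1=2  P2=38  P3=24  P4=9
Waiting(P1) = turnaround − burst = 2 − 2 = 0

0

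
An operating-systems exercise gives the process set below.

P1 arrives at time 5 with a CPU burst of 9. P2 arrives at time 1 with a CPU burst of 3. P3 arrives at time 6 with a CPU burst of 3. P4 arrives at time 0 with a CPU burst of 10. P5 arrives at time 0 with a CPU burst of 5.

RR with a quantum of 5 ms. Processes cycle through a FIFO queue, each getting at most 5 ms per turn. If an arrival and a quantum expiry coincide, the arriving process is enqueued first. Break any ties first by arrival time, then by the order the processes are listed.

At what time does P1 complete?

30

Timeline: | P4 0-5 | P5 5-10 | P2 10-13 | P1 13-18 | P4 18-23 | P3 23-26 | P1 26-30 |
Completion: P1=30  P2=13  P3=26  P4=23  P5=10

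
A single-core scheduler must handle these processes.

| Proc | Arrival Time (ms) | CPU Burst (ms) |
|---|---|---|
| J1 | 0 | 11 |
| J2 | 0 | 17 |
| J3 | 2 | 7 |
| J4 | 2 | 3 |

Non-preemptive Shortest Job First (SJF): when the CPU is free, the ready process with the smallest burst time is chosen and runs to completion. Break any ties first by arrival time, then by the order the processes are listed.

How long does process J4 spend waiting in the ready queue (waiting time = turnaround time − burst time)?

9

Timeline: | J1 0-11 | J4 11-14 | J3 14-21 | J2 21-38 |
Completion: J1=11  J2=38  J3=21  J4=14
Turnaround (C−A): J1=11  J2=38  J3=19  J4=12
Waiting(J4) = turnaround − burst = 12 − 3 = 9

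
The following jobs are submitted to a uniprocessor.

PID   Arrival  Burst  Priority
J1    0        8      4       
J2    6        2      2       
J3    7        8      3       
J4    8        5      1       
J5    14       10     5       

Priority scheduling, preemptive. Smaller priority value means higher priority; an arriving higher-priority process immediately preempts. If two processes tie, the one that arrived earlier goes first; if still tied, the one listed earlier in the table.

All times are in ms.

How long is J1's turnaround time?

Schedule: | J1 0-6 | J2 6-8 | J4 8-13 | J3 13-21 | J1 21-23 | J5 23-33 |
Completion: J1=23  J2=8  J3=21  J4=13  J5=33
Turnaround (C−A): J1=23  J2=2  J3=14  J4=5  J5=19
Turnaround(J1) = completion − arrival = 23 − 0 = 23

23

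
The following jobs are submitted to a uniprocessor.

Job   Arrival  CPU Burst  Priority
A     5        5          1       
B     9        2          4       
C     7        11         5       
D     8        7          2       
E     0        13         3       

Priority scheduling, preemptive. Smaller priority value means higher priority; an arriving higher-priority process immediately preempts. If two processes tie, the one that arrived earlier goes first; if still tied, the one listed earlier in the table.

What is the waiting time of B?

16

Gantt: | E 0-5 | A 5-10 | D 10-17 | E 17-25 | B 25-27 | C 27-38 |
Completion: A=10  B=27  C=38  D=17  E=25
Turnaround (C−A): A=5  B=18  C=31  D=9  E=25
Waiting(B) = turnaround − burst = 18 − 2 = 16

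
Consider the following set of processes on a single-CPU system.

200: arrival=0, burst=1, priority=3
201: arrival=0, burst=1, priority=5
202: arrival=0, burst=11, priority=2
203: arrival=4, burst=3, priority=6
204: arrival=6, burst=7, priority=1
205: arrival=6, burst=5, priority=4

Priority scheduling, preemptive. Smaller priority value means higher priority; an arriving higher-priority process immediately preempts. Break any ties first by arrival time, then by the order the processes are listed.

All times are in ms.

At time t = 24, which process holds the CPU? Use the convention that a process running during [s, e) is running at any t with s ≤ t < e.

Gantt: | 202 0-6 | 204 6-13 | 202 13-18 | 200 18-19 | 205 19-24 | 201 24-25 | 203 25-28 |
Completion: 200=19  201=25  202=18  203=28  204=13  205=24
Turnaround (C−A): 200=19  201=25  202=18  203=24  204=7  205=18

201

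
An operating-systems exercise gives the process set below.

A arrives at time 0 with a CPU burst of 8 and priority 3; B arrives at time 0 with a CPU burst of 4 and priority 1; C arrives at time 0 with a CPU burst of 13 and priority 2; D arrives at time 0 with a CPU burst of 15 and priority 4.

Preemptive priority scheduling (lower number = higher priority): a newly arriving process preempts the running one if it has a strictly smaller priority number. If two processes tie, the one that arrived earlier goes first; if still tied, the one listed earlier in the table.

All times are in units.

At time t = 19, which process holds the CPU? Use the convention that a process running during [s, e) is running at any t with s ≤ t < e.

Timeline: | B 0-4 | C 4-17 | A 17-25 | D 25-40 |
Completion: A=25  B=4  C=17  D=40

A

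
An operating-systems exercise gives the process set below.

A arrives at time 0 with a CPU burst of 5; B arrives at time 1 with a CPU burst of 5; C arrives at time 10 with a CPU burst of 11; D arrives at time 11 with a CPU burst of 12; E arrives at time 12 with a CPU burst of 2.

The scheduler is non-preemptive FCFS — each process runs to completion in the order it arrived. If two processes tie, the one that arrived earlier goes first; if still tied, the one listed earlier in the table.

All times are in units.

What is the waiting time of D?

Gantt: | A 0-5 | B 5-10 | C 10-21 | D 21-33 | E 33-35 |
Completion: A=5  B=10  C=21  D=33  E=35
Waiting(D) = turnaround − burst = 22 − 12 = 10

10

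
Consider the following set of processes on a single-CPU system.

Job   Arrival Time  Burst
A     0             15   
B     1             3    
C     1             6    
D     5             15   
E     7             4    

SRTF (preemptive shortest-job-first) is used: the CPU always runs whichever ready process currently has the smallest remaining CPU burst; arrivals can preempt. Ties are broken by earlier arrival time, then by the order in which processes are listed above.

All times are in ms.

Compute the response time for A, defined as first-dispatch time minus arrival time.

Gantt: | A 0-1 | B 1-4 | C 4-10 | E 10-14 | A 14-28 | D 28-43 |
Completion: A=28  B=4  C=10  D=43  E=14
Turnaround (C−A): A=28  B=3  C=9  D=38  E=7
Response(A) = first start − arrival = 0 − 0 = 0

0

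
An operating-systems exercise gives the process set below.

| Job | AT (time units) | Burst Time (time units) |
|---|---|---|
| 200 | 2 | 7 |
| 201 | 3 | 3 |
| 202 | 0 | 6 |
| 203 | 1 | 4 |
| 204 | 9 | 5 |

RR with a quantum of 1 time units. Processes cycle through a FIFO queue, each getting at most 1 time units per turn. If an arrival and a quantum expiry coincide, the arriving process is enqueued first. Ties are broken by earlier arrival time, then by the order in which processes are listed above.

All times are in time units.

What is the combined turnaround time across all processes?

Schedule: | 202 0-1 | 203 1-2 | 202 2-3 | 200 3-4 | 203 4-5 | 201 5-6 | 202 6-7 | 200 7-8 | 203 8-9 | 201 9-10 | 202 10-11 | 200 11-12 | 204 12-13 | 203 13-14 | 201 14-15 | 202 15-16 | 200 16-17 | 204 17-18 | 202 18-19 | 200 19-20 | 204 20-21 | 200 21-22 | 204 22-23 | 200 23-24 | 204 24-25 |
Completion: 200=24  201=15  202=19  203=14  204=25
Turnaround = completion − arrival: 200=22, 201=12, 202=19, 203=13, 204=16
Total turnaround = 22 + 12 + 19 + 13 + 16 = 82

82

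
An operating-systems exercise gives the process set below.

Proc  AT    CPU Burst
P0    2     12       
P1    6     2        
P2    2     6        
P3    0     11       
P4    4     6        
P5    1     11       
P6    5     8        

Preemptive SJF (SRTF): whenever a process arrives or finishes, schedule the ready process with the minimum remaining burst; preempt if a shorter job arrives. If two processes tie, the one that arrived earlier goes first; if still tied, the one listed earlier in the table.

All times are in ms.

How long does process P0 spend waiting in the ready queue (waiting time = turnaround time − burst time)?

Timeline: | P3 0-2 | P2 2-8 | P1 8-10 | P4 10-16 | P6 16-24 | P3 24-33 | P5 33-44 | P0 44-56 |
Completion: P0=56  P1=10  P2=8  P3=33  P4=16  P5=44  P6=24
Waiting(P0) = turnaround − burst = 54 − 12 = 42

42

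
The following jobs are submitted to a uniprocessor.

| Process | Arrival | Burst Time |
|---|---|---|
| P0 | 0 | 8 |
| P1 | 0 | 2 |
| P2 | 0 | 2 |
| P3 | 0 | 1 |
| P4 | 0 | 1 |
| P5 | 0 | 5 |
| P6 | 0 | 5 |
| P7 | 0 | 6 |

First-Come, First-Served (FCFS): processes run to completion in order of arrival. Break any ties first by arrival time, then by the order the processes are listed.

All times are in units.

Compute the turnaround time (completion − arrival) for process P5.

Gantt: | P0 0-8 | P1 8-10 | P2 10-12 | P3 12-13 | P4 13-14 | P5 14-19 | P6 19-24 | P7 24-30 |
Completion: P0=8  P1=10  P2=12  P3=13  P4=14  P5=19  P6=24  P7=30
Turnaround(P5) = completion − arrival = 19 − 0 = 19

19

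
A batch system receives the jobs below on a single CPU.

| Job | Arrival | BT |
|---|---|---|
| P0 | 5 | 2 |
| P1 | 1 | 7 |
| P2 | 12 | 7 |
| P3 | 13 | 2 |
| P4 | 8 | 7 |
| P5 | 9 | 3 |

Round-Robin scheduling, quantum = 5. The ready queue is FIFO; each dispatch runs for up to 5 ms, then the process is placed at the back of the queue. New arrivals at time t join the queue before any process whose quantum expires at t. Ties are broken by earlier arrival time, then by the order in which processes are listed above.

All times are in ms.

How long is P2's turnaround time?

17

Timeline: | idle 0-1 | P1 1-6 | P0 6-8 | P1 8-10 | P4 10-15 | P5 15-18 | P2 18-23 | P3 23-25 | P4 25-27 | P2 27-29 |
Completion: P0=8  P1=10  P2=29  P3=25  P4=27  P5=18
Turnaround (C−A): P0=3  P1=9  P2=17  P3=12  P4=19  P5=9
Turnaround(P2) = completion − arrival = 29 − 12 = 17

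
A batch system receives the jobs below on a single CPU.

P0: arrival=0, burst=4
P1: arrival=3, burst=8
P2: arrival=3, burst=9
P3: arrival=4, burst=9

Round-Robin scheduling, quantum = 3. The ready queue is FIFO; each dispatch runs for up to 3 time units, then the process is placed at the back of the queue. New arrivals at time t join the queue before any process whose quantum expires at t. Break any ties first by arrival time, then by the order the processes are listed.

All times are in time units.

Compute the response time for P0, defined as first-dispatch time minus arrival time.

0

Gantt: | P0 0-3 | P1 3-6 | P2 6-9 | P0 9-10 | P3 10-13 | P1 13-16 | P2 16-19 | P3 19-22 | P1 22-24 | P2 24-27 | P3 27-30 |
Completion: P0=10  P1=24  P2=27  P3=30
Response(P0) = first start − arrival = 0 − 0 = 0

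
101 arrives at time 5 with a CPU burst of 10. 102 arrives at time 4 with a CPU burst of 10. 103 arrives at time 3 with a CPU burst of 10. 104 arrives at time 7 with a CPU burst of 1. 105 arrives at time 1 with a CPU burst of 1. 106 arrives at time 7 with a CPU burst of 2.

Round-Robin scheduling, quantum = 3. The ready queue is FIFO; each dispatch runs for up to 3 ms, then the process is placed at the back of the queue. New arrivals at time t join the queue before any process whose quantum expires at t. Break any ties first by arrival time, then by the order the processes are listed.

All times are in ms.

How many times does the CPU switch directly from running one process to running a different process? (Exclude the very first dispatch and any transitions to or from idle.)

Timeline: | idle 0-1 | 105 1-2 | idle 2-3 | 103 3-6 | 102 6-9 | 101 9-12 | 103 12-15 | 104 15-16 | 106 16-18 | 102 18-21 | 101 21-24 | 103 24-27 | 102 27-30 | 101 30-33 | 103 33-34 | 102 34-35 | 101 35-36 |
Completion: 101=36  102=35  103=34  104=16  105=2  106=18
Turnaround (C−A): 101=31  102=31  103=31  104=9  105=1  106=11

13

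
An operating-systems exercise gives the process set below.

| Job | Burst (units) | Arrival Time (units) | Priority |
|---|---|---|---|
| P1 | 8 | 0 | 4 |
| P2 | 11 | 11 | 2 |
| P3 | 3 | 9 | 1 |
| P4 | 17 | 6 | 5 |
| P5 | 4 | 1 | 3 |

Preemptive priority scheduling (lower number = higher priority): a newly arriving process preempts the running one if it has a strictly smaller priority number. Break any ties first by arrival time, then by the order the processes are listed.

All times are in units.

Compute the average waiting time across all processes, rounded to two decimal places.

7.80

Timeline: | P1 0-1 | P5 1-5 | P1 5-9 | P3 9-12 | P2 12-23 | P1 23-26 | P4 26-43 |
Completion: P1=26  P2=23  P3=12  P4=43  P5=5
Waiting times: P1=18, P2=1, P3=0, P4=20, P5=0
Average waiting = (18+1+0+20+0) / 5 = 39/5 = 7.80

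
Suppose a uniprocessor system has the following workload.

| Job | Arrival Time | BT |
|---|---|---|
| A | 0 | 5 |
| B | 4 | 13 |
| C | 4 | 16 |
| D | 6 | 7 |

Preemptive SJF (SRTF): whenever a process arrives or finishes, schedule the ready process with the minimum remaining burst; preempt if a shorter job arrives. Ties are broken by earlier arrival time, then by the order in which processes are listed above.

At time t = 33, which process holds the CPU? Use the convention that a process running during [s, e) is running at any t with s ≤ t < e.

C

Schedule: | A 0-5 | B 5-6 | D 6-13 | B 13-25 | C 25-41 |
Completion: A=5  B=25  C=41  D=13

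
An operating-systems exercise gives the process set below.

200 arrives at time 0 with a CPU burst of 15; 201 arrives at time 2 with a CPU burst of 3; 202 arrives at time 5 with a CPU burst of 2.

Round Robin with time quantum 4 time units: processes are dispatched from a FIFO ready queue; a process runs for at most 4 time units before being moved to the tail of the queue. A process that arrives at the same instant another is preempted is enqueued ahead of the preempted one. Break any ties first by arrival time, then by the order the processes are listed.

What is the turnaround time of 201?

5

Timeline: | 200 0-4 | 201 4-7 | 200 7-11 | 202 11-13 | 200 13-20 |
Completion: 200=20  201=7  202=13
Turnaround (C−A): 200=20  201=5  202=8
Turnaround(201) = completion − arrival = 7 − 2 = 5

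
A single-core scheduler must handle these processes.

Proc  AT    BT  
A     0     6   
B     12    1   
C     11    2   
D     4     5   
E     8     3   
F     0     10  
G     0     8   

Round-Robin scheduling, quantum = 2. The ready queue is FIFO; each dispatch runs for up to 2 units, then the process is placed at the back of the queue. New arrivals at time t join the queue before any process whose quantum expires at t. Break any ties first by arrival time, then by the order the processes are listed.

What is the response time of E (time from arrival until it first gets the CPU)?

6

Gantt: | A 0-2 | F 2-4 | G 4-6 | A 6-8 | D 8-10 | F 10-12 | G 12-14 | E 14-16 | A 16-18 | D 18-20 | C 20-22 | B 22-23 | F 23-25 | G 25-27 | E 27-28 | D 28-29 | F 29-31 | G 31-33 | F 33-35 |
Completion: A=18  B=23  C=22  D=29  E=28  F=35  G=33
Response(E) = first start − arrival = 14 − 8 = 6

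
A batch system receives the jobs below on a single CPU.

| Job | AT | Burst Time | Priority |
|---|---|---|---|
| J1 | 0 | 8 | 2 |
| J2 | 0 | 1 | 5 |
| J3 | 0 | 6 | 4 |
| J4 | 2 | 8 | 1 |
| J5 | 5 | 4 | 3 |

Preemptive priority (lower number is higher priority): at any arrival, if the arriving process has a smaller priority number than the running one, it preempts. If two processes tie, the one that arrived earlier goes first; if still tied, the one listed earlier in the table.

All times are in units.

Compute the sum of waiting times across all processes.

65

Timeline: | J1 0-2 | J4 2-10 | J1 10-16 | J5 16-20 | J3 20-26 | J2 26-27 |
Completion: J1=16  J2=27  J3=26  J4=10  J5=20
Turnaround (C−A): J1=16  J2=27  J3=26  J4=8  J5=15
Waiting = turnaround − burst: J1=8, J2=26, J3=20, J4=0, J5=11
Total waiting = 8 + 26 + 20 + 0 + 11 = 65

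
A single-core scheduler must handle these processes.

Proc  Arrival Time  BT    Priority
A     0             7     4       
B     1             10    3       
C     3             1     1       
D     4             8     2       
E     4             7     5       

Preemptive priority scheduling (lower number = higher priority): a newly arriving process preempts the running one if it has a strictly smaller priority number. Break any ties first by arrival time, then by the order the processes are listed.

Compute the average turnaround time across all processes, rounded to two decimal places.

16.60

Schedule: | A 0-1 | B 1-3 | C 3-4 | D 4-12 | B 12-20 | A 20-26 | E 26-33 |
Completion: A=26  B=20  C=4  D=12  E=33
Turnaround (C−A): A=26  B=19  C=1  D=8  E=29
Turnaround times: A=26, B=19, C=1, D=8, E=29
Average turnaround = (26+19+1+8+29) / 5 = 83/5 = 16.60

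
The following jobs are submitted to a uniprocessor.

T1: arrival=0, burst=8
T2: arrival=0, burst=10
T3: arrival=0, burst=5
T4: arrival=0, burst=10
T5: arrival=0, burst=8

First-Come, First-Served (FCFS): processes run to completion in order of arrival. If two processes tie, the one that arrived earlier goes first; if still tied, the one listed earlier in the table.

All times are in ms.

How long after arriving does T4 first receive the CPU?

Timeline: | T1 0-8 | T2 8-18 | T3 18-23 | T4 23-33 | T5 33-41 |
Completion: T1=8  T2=18  T3=23  T4=33  T5=41
Response(T4) = first start − arrival = 23 − 0 = 23

23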